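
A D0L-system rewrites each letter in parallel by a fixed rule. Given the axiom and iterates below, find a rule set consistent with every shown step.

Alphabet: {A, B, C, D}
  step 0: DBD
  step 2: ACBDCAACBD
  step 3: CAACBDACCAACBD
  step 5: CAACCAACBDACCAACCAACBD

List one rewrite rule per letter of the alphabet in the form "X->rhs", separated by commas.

A->C, B->AC, C->A, D->BD

  step 2 ⇒ step 3: ACBDCAACBD ⇒ C·A·AC·BD·A·C·C·A·AC·BD
    A ↦ C
    B ↦ AC
    C ↦ A
    D ↦ BD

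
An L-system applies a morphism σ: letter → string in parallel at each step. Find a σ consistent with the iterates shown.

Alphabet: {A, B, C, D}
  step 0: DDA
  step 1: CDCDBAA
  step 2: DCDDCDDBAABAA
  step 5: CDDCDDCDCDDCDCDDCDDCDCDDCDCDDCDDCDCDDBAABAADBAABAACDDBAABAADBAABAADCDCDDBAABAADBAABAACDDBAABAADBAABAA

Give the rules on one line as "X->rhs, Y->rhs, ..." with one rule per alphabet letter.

A->BAA, B->D, C->D, D->CD

  step 1 ⇒ step 2: CDCDBAA ⇒ D·CD·D·CD·D·BAA·BAA
    A ↦ BAA
    B ↦ D
    C ↦ D
    D ↦ CD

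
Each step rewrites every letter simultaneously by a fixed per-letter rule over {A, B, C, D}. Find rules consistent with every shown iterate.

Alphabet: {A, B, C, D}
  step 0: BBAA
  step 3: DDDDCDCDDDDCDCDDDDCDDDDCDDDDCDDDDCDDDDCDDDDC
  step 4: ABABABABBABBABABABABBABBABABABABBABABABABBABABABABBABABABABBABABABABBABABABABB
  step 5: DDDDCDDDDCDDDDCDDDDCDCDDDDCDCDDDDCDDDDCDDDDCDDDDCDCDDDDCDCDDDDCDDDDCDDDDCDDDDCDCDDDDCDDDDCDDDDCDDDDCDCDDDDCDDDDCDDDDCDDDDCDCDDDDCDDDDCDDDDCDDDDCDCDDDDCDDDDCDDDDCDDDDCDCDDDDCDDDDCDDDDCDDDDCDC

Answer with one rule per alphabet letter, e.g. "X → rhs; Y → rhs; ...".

  step 4 ⇒ step 5: ABABABABBABBABABABABBABBABABABABBABABABABBABABABABBABABABABBABABABABBABABABABB ⇒ DDD·DC·DDD·DC·DDD·DC·DDD·DC·DC·DDD·DC·DC·DDD·DC·DDD·DC·DDD·DC·DDD·DC·DC·DDD·DC·DC·DDD·DC·DDD·DC·DDD·DC·DDD·DC·DC·DDD·DC·DDD·DC·DDD·DC·DDD·DC·DC·DDD·DC·DDD·DC·DDD·DC·DDD·DC·DC·DDD·DC·DDD·DC·DDD·DC·DDD·DC·DC·DDD·DC·DDD·DC·DDD·DC·DDD·DC·DC·DDD·DC·DDD·DC·DDD·DC·DDD·DC·DC
    A ↦ DDD
    B ↦ DC
  step 3 ⇒ step 4: DDDDCDCDDDDCDCDDDDCDDDDCDDDDCDDDDCDDDDCDDDDC ⇒ AB·AB·AB·AB·B·AB·B·AB·AB·AB·AB·B·AB·B·AB·AB·AB·AB·B·AB·AB·AB·AB·B·AB·AB·AB·AB·B·AB·AB·AB·AB·B·AB·AB·AB·AB·B·AB·AB·AB·AB·B
    C ↦ B
  step 3 ⇒ step 4: DDDDCDCDDDDCDCDDDDCDDDDCDDDDCDDDDCDDDDCDDDDC ⇒ AB·AB·AB·AB·B·AB·B·AB·AB·AB·AB·B·AB·B·AB·AB·AB·AB·B·AB·AB·AB·AB·B·AB·AB·AB·AB·B·AB·AB·AB·AB·B·AB·AB·AB·AB·B·AB·AB·AB·AB·B
    D ↦ AB

A->DDD, B->DC, C->B, D->AB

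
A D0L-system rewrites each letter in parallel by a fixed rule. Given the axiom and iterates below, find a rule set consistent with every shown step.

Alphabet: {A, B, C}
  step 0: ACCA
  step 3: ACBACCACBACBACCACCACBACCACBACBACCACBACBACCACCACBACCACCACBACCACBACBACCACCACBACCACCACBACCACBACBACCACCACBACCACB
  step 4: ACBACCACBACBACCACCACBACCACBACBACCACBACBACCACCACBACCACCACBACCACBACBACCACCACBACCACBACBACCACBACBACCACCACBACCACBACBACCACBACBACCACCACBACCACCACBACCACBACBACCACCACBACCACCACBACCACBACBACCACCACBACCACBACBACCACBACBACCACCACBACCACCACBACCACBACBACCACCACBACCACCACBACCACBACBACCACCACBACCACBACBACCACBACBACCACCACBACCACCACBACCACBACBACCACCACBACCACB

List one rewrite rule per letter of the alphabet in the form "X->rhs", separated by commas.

  step 3 ⇒ step 4: ACBACCACBACBACCACCACBACCACBACBACCACBACBACCACCACBACCACCACBACCACBACBACCACCACBACCACCACBACCACBACBACCACCACBACCACB ⇒ ACB·ACC·ACB·ACB·ACC·ACC·ACB·ACC·ACB·ACB·ACC·ACB·ACB·ACC·ACC·ACB·ACC·ACC·ACB·ACC·ACB·ACB·ACC·ACC·ACB·ACC·ACB·ACB·ACC·ACB·ACB·ACC·ACC·ACB·ACC·ACB·ACB·ACC·ACB·ACB·ACC·ACC·ACB·ACC·ACC·ACB·ACC·ACB·ACB·ACC·ACC·ACB·ACC·ACC·ACB·ACC·ACB·ACB·ACC·ACC·ACB·ACC·ACB·ACB·ACC·ACB·ACB·ACC·ACC·ACB·ACC·ACC·ACB·ACC·ACB·ACB·ACC·ACC·ACB·ACC·ACC·ACB·ACC·ACB·ACB·ACC·ACC·ACB·ACC·ACB·ACB·ACC·ACB·ACB·ACC·ACC·ACB·ACC·ACC·ACB·ACC·ACB·ACB·ACC·ACC·ACB·ACC·ACB
    A ↦ ACB
    B ↦ ACB
    C ↦ ACC

A->ACB, B->ACB, C->ACC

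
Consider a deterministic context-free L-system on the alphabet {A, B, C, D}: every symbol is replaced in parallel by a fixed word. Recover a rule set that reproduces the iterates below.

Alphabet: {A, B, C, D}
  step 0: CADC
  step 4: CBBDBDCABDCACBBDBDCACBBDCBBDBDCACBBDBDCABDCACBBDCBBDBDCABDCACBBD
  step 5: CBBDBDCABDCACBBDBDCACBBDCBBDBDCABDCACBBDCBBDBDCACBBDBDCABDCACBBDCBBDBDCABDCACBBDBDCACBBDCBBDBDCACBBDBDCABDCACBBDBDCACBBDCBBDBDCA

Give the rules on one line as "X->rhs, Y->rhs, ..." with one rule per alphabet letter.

A->BD, B->BD, C->CB, D->CA

  step 4 ⇒ step 5: CBBDBDCABDCACBBDBDCACBBDCBBDBDCACBBDBDCABDCACBBDCBBDBDCABDCACBBD ⇒ CB·BD·BD·CA·BD·CA·CB·BD·BD·CA·CB·BD·CB·BD·BD·CA·BD·CA·CB·BD·CB·BD·BD·CA·CB·BD·BD·CA·BD·CA·CB·BD·CB·BD·BD·CA·BD·CA·CB·BD·BD·CA·CB·BD·CB·BD·BD·CA·CB·BD·BD·CA·BD·CA·CB·BD·BD·CA·CB·BD·CB·BD·BD·CA
    A ↦ BD
    B ↦ BD
    C ↦ CB
    D ↦ CA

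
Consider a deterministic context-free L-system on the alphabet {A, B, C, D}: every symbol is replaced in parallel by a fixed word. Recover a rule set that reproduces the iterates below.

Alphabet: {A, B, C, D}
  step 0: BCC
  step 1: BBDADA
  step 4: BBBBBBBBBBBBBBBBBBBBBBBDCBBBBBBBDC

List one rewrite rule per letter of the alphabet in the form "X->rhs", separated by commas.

  step 0 ⇒ step 1: BCC ⇒ BB·DA·DA
    B ↦ BB
    C ↦ DA
    A ↦ DC  (constrained at step 1)
    D ↦ B  (constrained at step 1)

A->DC, B->BB, C->DA, D->B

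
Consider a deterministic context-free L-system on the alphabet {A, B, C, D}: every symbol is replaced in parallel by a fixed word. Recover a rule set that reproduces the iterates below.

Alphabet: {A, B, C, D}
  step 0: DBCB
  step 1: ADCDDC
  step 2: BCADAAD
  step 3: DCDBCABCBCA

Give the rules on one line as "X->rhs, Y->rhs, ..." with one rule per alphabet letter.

A->BC, B->DC, C->D, D->A

  step 2 ⇒ step 3: BCADAAD ⇒ DC·D·BC·A·BC·BC·A
    A ↦ BC
    B ↦ DC
    C ↦ D
    D ↦ A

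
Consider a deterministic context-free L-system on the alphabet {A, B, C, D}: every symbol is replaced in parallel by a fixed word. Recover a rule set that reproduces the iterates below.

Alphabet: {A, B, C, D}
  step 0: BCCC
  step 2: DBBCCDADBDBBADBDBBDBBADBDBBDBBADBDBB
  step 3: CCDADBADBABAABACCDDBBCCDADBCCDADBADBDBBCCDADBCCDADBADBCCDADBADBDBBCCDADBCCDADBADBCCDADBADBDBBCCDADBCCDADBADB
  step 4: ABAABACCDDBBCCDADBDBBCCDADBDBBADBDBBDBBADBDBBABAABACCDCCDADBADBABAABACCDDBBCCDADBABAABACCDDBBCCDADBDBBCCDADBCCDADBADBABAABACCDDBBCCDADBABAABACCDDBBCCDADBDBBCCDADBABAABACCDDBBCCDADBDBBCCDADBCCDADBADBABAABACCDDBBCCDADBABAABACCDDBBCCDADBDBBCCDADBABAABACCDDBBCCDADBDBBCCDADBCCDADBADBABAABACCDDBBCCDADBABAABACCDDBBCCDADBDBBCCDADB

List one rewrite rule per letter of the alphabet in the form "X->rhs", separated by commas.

  step 3 ⇒ step 4: CCDADBADBABAABACCDDBBCCDADBCCDADBADBDBBCCDADBCCDADBADBCCDADBADBDBBCCDADBCCDADBADBCCDADBADBDBBCCDADBCCDADBADB ⇒ ABA·ABA·CCD·DBB·CCD·ADB·DBB·CCD·ADB·DBB·ADB·DBB·DBB·ADB·DBB·ABA·ABA·CCD·CCD·ADB·ADB·ABA·ABA·CCD·DBB·CCD·ADB·ABA·ABA·CCD·DBB·CCD·ADB·DBB·CCD·ADB·CCD·ADB·ADB·ABA·ABA·CCD·DBB·CCD·ADB·ABA·ABA·CCD·DBB·CCD·ADB·DBB·CCD·ADB·ABA·ABA·CCD·DBB·CCD·ADB·DBB·CCD·ADB·CCD·ADB·ADB·ABA·ABA·CCD·DBB·CCD·ADB·ABA·ABA·CCD·DBB·CCD·ADB·DBB·CCD·ADB·ABA·ABA·CCD·DBB·CCD·ADB·DBB·CCD·ADB·CCD·ADB·ADB·ABA·ABA·CCD·DBB·CCD·ADB·ABA·ABA·CCD·DBB·CCD·ADB·DBB·CCD·ADB
    A ↦ DBB
    B ↦ ADB
    C ↦ ABA
    D ↦ CCD

A->DBB, B->ADB, C->ABA, D->CCD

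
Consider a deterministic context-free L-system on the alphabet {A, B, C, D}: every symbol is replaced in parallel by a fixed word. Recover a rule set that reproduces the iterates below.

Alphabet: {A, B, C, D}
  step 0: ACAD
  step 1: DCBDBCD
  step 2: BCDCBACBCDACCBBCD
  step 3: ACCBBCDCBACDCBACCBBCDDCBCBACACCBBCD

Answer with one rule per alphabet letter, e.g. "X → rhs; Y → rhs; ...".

  step 2 ⇒ step 3: BCDCBACBCDACCBBCD ⇒ AC·CB·BCD·CB·AC·D·CB·AC·CB·BCD·D·CB·CB·AC·AC·CB·BCD
    A ↦ D
    B ↦ AC
    C ↦ CB
    D ↦ BCD

A->D, B->AC, C->CB, D->BCD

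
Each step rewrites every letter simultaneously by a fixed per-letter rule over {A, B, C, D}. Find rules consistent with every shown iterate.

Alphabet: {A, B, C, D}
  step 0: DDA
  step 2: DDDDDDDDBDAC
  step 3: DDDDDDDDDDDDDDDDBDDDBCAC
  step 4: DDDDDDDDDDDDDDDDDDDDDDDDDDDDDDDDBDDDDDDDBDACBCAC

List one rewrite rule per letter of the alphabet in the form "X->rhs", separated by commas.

A->BC, B->BD, C->AC, D->DD

  step 3 ⇒ step 4: DDDDDDDDDDDDDDDDBDDDBCAC ⇒ DD·DD·DD·DD·DD·DD·DD·DD·DD·DD·DD·DD·DD·DD·DD·DD·BD·DD·DD·DD·BD·AC·BC·AC
    A ↦ BC
    B ↦ BD
    C ↦ AC
    D ↦ DD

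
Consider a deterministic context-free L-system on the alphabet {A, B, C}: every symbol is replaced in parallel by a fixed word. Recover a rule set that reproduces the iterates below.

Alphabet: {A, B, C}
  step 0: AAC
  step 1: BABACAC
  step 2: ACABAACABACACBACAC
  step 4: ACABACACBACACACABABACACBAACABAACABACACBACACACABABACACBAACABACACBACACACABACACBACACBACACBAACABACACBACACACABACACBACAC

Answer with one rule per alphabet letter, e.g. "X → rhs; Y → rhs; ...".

  step 1 ⇒ step 2: BABACAC ⇒ ACA·BA·ACA·BA·CAC·BA·CAC
    A ↦ BA
    B ↦ ACA
    C ↦ CAC

A->BA, B->ACA, C->CAC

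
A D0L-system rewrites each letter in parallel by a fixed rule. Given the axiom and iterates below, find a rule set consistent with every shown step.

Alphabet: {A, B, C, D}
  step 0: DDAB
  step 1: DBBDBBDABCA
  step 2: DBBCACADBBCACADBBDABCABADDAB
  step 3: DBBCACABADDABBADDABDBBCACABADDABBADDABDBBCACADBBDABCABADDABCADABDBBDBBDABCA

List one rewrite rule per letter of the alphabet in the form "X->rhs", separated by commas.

  step 2 ⇒ step 3: DBBCACADBBCACADBBDABCABADDAB ⇒ DBB·CA·CA·BAD·DAB·BAD·DAB·DBB·CA·CA·BAD·DAB·BAD·DAB·DBB·CA·CA·DBB·DAB·CA·BAD·DAB·CA·DAB·DBB·DBB·DAB·CA
    A ↦ DAB
    B ↦ CA
    C ↦ BAD
    D ↦ DBB

A->DAB, B->CA, C->BAD, D->DBB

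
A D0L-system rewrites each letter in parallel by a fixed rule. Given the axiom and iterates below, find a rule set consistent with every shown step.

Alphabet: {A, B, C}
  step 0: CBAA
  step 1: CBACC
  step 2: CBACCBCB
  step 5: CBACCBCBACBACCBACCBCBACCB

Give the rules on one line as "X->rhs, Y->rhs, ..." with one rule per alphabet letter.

  step 1 ⇒ step 2: CBACC ⇒ CB·A·C·CB·CB
    A ↦ C
    B ↦ A
    C ↦ CB

A->C, B->A, C->CB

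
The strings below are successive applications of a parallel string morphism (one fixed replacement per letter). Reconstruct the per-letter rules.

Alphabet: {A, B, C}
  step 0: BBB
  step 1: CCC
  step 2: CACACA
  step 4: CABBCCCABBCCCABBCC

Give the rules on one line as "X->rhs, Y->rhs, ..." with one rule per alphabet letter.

A->BB, B->C, C->CA

  step 1 ⇒ step 2: CCC ⇒ CA·CA·CA
    C ↦ CA
    A ↦ BB  (constrained at step 2)
  step 0 ⇒ step 1: BBB ⇒ C·C·C
    B ↦ C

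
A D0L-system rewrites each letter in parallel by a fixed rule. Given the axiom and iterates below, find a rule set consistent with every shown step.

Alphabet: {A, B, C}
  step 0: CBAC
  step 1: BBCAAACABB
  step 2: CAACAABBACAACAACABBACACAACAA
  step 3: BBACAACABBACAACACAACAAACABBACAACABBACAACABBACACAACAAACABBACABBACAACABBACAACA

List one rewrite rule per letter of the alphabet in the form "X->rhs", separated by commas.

  step 2 ⇒ step 3: CAACAABBACAACAACABBACACAACAA ⇒ BB·ACA·ACA·BB·ACA·ACA·CAA·CAA·ACA·BB·ACA·ACA·BB·ACA·ACA·BB·ACA·CAA·CAA·ACA·BB·ACA·BB·ACA·ACA·BB·ACA·ACA
    A ↦ ACA
    B ↦ CAA
    C ↦ BB

A->ACA, B->CAA, C->BB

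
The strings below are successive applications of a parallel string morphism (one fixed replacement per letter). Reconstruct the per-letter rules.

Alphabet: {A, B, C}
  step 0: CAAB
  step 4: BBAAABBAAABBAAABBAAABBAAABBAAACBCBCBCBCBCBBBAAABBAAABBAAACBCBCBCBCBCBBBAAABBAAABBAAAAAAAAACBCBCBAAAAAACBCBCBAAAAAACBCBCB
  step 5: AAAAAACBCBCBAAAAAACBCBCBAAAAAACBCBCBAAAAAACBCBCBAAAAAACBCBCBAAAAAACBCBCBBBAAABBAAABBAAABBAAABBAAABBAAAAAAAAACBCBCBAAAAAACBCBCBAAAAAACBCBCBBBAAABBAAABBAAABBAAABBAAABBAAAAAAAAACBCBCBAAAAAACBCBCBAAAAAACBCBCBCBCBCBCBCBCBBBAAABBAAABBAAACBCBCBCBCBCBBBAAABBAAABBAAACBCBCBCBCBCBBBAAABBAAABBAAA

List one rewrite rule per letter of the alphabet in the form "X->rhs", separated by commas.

A->CB, B->AAA, C->BB

  step 4 ⇒ step 5: BBAAABBAAABBAAABBAAABBAAABBAAACBCBCBCBCBCBBBAAABBAAABBAAACBCBCBCBCBCBBBAAABBAAABBAAAAAAAAACBCBCBAAAAAACBCBCBAAAAAACBCBCB ⇒ AAA·AAA·CB·CB·CB·AAA·AAA·CB·CB·CB·AAA·AAA·CB·CB·CB·AAA·AAA·CB·CB·CB·AAA·AAA·CB·CB·CB·AAA·AAA·CB·CB·CB·BB·AAA·BB·AAA·BB·AAA·BB·AAA·BB·AAA·BB·AAA·AAA·AAA·CB·CB·CB·AAA·AAA·CB·CB·CB·AAA·AAA·CB·CB·CB·BB·AAA·BB·AAA·BB·AAA·BB·AAA·BB·AAA·BB·AAA·AAA·AAA·CB·CB·CB·AAA·AAA·CB·CB·CB·AAA·AAA·CB·CB·CB·CB·CB·CB·CB·CB·CB·BB·AAA·BB·AAA·BB·AAA·CB·CB·CB·CB·CB·CB·BB·AAA·BB·AAA·BB·AAA·CB·CB·CB·CB·CB·CB·BB·AAA·BB·AAA·BB·AAA
    A ↦ CB
    B ↦ AAA
    C ↦ BB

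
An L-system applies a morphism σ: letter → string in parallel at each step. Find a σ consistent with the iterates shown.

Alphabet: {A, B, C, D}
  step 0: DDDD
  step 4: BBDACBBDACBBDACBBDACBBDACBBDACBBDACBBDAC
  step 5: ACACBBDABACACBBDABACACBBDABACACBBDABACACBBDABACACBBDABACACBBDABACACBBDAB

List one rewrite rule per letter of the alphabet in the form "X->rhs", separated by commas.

  step 4 ⇒ step 5: BBDACBBDACBBDACBBDACBBDACBBDACBBDACBBDAC ⇒ AC·AC·BB·D·AB·AC·AC·BB·D·AB·AC·AC·BB·D·AB·AC·AC·BB·D·AB·AC·AC·BB·D·AB·AC·AC·BB·D·AB·AC·AC·BB·D·AB·AC·AC·BB·D·AB
    A ↦ D
    B ↦ AC
    C ↦ AB
    D ↦ BB

A->D, B->AC, C->AB, D->BB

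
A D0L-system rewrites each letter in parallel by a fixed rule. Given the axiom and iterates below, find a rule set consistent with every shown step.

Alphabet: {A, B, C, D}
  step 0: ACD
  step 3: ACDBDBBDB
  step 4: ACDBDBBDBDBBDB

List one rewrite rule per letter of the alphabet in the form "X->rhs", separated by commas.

  step 3 ⇒ step 4: ACDBDBBDB ⇒ AC·D·B·DB·B·DB·DB·B·DB
    A ↦ AC
    B ↦ DB
    C ↦ D
    D ↦ B

A->AC, B->DB, C->D, D->B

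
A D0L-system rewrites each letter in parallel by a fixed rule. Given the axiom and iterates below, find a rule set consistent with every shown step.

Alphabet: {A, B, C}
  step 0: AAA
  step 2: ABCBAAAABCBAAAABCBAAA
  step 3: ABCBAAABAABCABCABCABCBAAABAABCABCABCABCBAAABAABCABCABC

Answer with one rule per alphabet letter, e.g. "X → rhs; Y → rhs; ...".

A->ABC, B->BA, C->AA

  step 2 ⇒ step 3: ABCBAAAABCBAAAABCBAAA ⇒ ABC·BA·AA·BA·ABC·ABC·ABC·ABC·BA·AA·BA·ABC·ABC·ABC·ABC·BA·AA·BA·ABC·ABC·ABC
    A ↦ ABC
    B ↦ BA
    C ↦ AA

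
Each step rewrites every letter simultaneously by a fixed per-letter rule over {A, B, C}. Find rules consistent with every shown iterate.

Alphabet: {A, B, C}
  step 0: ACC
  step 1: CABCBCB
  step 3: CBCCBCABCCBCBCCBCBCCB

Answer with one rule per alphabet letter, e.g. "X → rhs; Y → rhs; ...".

  step 0 ⇒ step 1: ACC ⇒ CAB·CB·CB
    A ↦ CAB
    C ↦ CB
    B ↦ C  (constrained at step 1)

A->CAB, B->C, C->CB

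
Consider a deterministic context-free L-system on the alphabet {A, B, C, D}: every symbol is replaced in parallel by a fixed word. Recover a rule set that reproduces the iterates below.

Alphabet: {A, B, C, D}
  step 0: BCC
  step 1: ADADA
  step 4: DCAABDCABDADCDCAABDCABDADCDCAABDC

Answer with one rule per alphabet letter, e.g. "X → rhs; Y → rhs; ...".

  step 0 ⇒ step 1: BCC ⇒ A·DA·DA
    B ↦ A
    C ↦ DA
    A ↦ DC  (constrained at step 1)
    D ↦ AB  (constrained at step 1)

A->DC, B->A, C->DA, D->AB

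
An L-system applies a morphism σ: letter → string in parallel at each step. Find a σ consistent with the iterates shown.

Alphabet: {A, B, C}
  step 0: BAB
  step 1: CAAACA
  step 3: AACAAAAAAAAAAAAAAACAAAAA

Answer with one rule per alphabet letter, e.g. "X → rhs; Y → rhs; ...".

A->AA, B->CA, C->AB

  step 0 ⇒ step 1: BAB ⇒ CA·AA·CA
    A ↦ AA
    B ↦ CA
    C ↦ AB  (constrained at step 1)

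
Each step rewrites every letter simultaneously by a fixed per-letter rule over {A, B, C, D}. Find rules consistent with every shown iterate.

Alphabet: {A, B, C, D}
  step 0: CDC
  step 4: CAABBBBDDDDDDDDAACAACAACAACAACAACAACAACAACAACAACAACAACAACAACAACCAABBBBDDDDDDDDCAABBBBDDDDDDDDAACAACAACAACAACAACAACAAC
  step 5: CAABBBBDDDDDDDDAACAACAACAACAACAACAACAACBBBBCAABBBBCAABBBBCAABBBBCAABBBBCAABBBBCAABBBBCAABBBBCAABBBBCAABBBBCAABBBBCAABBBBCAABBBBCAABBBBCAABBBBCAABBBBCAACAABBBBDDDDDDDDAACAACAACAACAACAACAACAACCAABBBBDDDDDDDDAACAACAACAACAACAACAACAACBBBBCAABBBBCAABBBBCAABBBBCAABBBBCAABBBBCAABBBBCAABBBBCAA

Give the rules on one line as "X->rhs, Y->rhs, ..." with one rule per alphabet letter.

  step 4 ⇒ step 5: CAABBBBDDDDDDDDAACAACAACAACAACAACAACAACAACAACAACAACAACAACAACAACCAABBBBDDDDDDDDCAABBBBDDDDDDDDAACAACAACAACAACAACAACAAC ⇒ CAA·BB·BB·DD·DD·DD·DD·AAC·AAC·AAC·AAC·AAC·AAC·AAC·AAC·BB·BB·CAA·BB·BB·CAA·BB·BB·CAA·BB·BB·CAA·BB·BB·CAA·BB·BB·CAA·BB·BB·CAA·BB·BB·CAA·BB·BB·CAA·BB·BB·CAA·BB·BB·CAA·BB·BB·CAA·BB·BB·CAA·BB·BB·CAA·BB·BB·CAA·BB·BB·CAA·CAA·BB·BB·DD·DD·DD·DD·AAC·AAC·AAC·AAC·AAC·AAC·AAC·AAC·CAA·BB·BB·DD·DD·DD·DD·AAC·AAC·AAC·AAC·AAC·AAC·AAC·AAC·BB·BB·CAA·BB·BB·CAA·BB·BB·CAA·BB·BB·CAA·BB·BB·CAA·BB·BB·CAA·BB·BB·CAA·BB·BB·CAA
    A ↦ BB
    B ↦ DD
    C ↦ CAA
    D ↦ AAC

A->BB, B->DD, C->CAA, D->AAC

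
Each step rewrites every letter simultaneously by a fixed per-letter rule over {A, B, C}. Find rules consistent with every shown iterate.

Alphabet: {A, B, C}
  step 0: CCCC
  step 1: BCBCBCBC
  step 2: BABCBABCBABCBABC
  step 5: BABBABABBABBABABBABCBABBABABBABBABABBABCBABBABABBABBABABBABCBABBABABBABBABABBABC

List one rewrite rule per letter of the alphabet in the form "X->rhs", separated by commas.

  step 1 ⇒ step 2: BCBCBCBC ⇒ BA·BC·BA·BC·BA·BC·BA·BC
    B ↦ BA
    C ↦ BC
    A ↦ B  (constrained at step 2)

A->B, B->BA, C->BC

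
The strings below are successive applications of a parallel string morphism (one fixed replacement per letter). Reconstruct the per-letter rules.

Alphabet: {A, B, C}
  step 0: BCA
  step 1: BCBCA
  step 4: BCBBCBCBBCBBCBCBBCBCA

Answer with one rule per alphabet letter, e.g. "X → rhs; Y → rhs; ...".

  step 0 ⇒ step 1: BCA ⇒ BC·B·CA
    A ↦ CA
    B ↦ BC
    C ↦ B

A->CA, B->BC, C->B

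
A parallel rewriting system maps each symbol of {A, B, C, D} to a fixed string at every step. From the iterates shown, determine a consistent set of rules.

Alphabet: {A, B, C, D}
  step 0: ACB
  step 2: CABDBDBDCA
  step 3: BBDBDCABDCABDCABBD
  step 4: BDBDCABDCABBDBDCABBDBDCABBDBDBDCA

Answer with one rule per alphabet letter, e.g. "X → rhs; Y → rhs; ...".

  step 3 ⇒ step 4: BBDBDCABDCABDCABBD ⇒ BD·BD·CA·BD·CA·BB·D·BD·CA·BB·D·BD·CA·BB·D·BD·BD·CA
    A ↦ D
    B ↦ BD
    C ↦ BB
    D ↦ CA

A->D, B->BD, C->BB, D->CA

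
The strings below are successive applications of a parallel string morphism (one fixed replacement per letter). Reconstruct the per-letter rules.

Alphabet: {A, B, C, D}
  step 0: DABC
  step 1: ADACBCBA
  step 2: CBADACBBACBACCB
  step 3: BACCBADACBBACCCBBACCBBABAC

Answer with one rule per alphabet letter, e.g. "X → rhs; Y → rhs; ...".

  step 2 ⇒ step 3: CBADACBBACBACCB ⇒ BA·C·CB·ADA·CB·BA·C·C·CB·BA·C·CB·BA·BA·C
    A ↦ CB
    B ↦ C
    C ↦ BA
    D ↦ ADA

A->CB, B->C, C->BA, D->ADA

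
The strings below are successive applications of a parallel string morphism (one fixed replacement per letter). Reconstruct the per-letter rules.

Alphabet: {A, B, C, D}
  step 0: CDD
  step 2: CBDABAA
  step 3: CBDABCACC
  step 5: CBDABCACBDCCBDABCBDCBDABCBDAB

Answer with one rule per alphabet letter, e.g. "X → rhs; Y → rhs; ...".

  step 2 ⇒ step 3: CBDABAA ⇒ CBD·A·B·C·A·C·C
    A ↦ C
    B ↦ A
    C ↦ CBD
    D ↦ B

A->C, B->A, C->CBD, D->B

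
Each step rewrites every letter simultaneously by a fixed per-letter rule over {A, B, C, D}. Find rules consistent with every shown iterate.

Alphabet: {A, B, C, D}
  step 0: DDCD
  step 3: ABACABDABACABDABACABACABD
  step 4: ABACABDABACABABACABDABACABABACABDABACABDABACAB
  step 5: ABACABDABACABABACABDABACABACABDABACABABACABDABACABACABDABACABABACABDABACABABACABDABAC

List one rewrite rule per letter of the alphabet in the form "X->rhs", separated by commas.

  step 4 ⇒ step 5: ABACABDABACABABACABDABACABABACABDABACABDABACAB ⇒ AB·AC·AB·D·AB·AC·AB·AB·AC·AB·D·AB·AC·AB·AC·AB·D·AB·AC·AB·AB·AC·AB·D·AB·AC·AB·AC·AB·D·AB·AC·AB·AB·AC·AB·D·AB·AC·AB·AB·AC·AB·D·AB·AC
    A ↦ AB
    B ↦ AC
    C ↦ D
    D ↦ AB

A->AB, B->AC, C->D, D->AB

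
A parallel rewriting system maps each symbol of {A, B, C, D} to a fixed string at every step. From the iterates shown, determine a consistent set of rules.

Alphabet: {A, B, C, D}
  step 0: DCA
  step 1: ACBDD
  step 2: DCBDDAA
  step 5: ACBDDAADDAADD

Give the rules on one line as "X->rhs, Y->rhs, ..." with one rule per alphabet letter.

A->D, B->D, C->CBD, D->A

  step 1 ⇒ step 2: ACBDD ⇒ D·CBD·D·A·A
    A ↦ D
    B ↦ D
    C ↦ CBD
    D ↦ A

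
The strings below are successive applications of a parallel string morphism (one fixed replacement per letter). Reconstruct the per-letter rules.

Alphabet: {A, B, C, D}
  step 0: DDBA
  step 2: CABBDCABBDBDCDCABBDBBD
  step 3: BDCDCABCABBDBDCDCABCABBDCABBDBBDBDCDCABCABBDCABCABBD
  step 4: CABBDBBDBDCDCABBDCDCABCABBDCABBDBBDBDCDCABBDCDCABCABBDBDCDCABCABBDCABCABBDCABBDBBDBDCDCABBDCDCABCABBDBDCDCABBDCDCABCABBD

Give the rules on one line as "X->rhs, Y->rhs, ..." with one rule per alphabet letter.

  step 3 ⇒ step 4: BDCDCABCABBDBDCDCABCABBDCABBDBBDBDCDCABCABBDCABCABBD ⇒ CAB·BD·B·BD·B·DCD·CAB·B·DCD·CAB·CAB·BD·CAB·BD·B·BD·B·DCD·CAB·B·DCD·CAB·CAB·BD·B·DCD·CAB·CAB·BD·CAB·CAB·BD·CAB·BD·B·BD·B·DCD·CAB·B·DCD·CAB·CAB·BD·B·DCD·CAB·B·DCD·CAB·CAB·BD
    A ↦ DCD
    B ↦ CAB
    C ↦ B
    D ↦ BD

A->DCD, B->CAB, C->B, D->BD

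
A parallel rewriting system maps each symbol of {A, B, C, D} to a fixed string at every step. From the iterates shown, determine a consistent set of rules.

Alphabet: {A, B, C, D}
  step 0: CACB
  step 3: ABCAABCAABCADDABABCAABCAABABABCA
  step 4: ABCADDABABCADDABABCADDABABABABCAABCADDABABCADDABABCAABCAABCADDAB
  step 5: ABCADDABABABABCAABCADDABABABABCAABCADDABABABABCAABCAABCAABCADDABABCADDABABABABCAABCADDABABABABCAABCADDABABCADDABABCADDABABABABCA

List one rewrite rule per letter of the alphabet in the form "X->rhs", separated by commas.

  step 4 ⇒ step 5: ABCADDABABCADDABABCADDABABABABCAABCADDABABCADDABABCAABCAABCADDAB ⇒ AB·CA·DD·AB·AB·AB·AB·CA·AB·CA·DD·AB·AB·AB·AB·CA·AB·CA·DD·AB·AB·AB·AB·CA·AB·CA·AB·CA·AB·CA·DD·AB·AB·CA·DD·AB·AB·AB·AB·CA·AB·CA·DD·AB·AB·AB·AB·CA·AB·CA·DD·AB·AB·CA·DD·AB·AB·CA·DD·AB·AB·AB·AB·CA
    A ↦ AB
    B ↦ CA
    C ↦ DD
    D ↦ AB

A->AB, B->CA, C->DD, D->AB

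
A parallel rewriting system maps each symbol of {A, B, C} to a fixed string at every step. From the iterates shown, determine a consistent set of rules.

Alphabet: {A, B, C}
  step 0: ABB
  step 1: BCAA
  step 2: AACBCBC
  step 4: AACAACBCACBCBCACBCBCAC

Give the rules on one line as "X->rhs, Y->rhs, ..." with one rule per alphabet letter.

A->BC, B->A, C->AC

  step 1 ⇒ step 2: BCAA ⇒ A·AC·BC·BC
    A ↦ BC
    B ↦ A
    C ↦ AC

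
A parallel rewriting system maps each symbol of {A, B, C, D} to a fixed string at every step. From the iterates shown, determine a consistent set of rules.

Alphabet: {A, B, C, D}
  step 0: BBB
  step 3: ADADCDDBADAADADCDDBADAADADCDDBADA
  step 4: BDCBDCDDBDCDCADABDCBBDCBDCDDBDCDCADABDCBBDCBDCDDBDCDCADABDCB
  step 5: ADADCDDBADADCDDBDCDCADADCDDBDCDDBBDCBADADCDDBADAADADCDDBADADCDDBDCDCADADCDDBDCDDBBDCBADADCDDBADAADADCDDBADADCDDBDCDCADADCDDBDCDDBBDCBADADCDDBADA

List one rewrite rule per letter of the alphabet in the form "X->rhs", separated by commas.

A->B, B->ADA, C->DDB, D->DC

  step 4 ⇒ step 5: BDCBDCDDBDCDCADABDCBBDCBDCDDBDCDCADABDCBBDCBDCDDBDCDCADABDCB ⇒ ADA·DC·DDB·ADA·DC·DDB·DC·DC·ADA·DC·DDB·DC·DDB·B·DC·B·ADA·DC·DDB·ADA·ADA·DC·DDB·ADA·DC·DDB·DC·DC·ADA·DC·DDB·DC·DDB·B·DC·B·ADA·DC·DDB·ADA·ADA·DC·DDB·ADA·DC·DDB·DC·DC·ADA·DC·DDB·DC·DDB·B·DC·B·ADA·DC·DDB·ADA
    A ↦ B
    B ↦ ADA
    C ↦ DDB
    D ↦ DC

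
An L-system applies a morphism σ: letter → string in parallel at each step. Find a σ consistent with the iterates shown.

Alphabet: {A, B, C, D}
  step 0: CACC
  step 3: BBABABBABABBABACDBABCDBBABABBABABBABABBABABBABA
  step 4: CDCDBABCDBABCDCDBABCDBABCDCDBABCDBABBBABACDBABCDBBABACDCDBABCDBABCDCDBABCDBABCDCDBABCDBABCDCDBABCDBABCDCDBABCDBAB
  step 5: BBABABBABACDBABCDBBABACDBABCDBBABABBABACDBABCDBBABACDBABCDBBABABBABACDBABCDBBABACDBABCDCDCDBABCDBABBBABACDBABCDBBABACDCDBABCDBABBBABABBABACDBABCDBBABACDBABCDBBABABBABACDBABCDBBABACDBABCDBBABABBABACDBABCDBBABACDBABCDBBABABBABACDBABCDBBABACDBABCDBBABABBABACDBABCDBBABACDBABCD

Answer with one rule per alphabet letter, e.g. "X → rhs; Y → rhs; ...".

A->BAB, B->CD, C->BB, D->ABA

  step 4 ⇒ step 5: CDCDBABCDBABCDCDBABCDBABCDCDBABCDBABBBABACDBABCDBBABACDCDBABCDBABCDCDBABCDBABCDCDBABCDBABCDCDBABCDBABCDCDBABCDBAB ⇒ BB·ABA·BB·ABA·CD·BAB·CD·BB·ABA·CD·BAB·CD·BB·ABA·BB·ABA·CD·BAB·CD·BB·ABA·CD·BAB·CD·BB·ABA·BB·ABA·CD·BAB·CD·BB·ABA·CD·BAB·CD·CD·CD·BAB·CD·BAB·BB·ABA·CD·BAB·CD·BB·ABA·CD·CD·BAB·CD·BAB·BB·ABA·BB·ABA·CD·BAB·CD·BB·ABA·CD·BAB·CD·BB·ABA·BB·ABA·CD·BAB·CD·BB·ABA·CD·BAB·CD·BB·ABA·BB·ABA·CD·BAB·CD·BB·ABA·CD·BAB·CD·BB·ABA·BB·ABA·CD·BAB·CD·BB·ABA·CD·BAB·CD·BB·ABA·BB·ABA·CD·BAB·CD·BB·ABA·CD·BAB·CD
    A ↦ BAB
    B ↦ CD
    C ↦ BB
    D ↦ ABA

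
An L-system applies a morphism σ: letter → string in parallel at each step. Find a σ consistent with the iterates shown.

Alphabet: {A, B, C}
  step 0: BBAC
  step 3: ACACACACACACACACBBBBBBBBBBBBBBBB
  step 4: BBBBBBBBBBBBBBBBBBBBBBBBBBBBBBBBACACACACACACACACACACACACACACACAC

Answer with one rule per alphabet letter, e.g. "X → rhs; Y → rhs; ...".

A->BB, B->AC, C->BB

  step 3 ⇒ step 4: ACACACACACACACACBBBBBBBBBBBBBBBB ⇒ BB·BB·BB·BB·BB·BB·BB·BB·BB·BB·BB·BB·BB·BB·BB·BB·AC·AC·AC·AC·AC·AC·AC·AC·AC·AC·AC·AC·AC·AC·AC·AC
    A ↦ BB
    B ↦ AC
    C ↦ BB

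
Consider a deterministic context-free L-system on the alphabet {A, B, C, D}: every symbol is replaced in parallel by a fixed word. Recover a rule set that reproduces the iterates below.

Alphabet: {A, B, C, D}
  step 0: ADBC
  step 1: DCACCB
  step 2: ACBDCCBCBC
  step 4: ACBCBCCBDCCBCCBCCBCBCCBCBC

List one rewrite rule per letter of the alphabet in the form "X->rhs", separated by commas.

  step 1 ⇒ step 2: DCACCB ⇒ A·CB·DC·CB·CB·C
    A ↦ DC
    B ↦ C
    C ↦ CB
    D ↦ A

A->DC, B->C, C->CB, D->A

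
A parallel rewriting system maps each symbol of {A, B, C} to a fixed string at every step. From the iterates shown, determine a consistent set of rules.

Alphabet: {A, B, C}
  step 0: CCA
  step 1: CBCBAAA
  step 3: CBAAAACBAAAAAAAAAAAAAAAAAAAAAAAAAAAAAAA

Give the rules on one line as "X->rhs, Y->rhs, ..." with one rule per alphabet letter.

A->AAA, B->A, C->CB

  step 0 ⇒ step 1: CCA ⇒ CB·CB·AAA
    A ↦ AAA
    C ↦ CB
    B ↦ A  (constrained at step 1)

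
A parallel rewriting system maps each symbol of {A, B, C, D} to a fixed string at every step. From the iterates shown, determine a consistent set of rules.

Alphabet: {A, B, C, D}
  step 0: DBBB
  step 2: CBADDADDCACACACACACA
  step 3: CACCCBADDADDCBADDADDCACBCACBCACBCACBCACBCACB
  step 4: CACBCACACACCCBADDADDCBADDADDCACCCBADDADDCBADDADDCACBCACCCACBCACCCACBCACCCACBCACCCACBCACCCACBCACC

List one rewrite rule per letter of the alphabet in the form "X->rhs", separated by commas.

A->CB, B->CC, C->CA, D->ADD

  step 3 ⇒ step 4: CACCCBADDADDCBADDADDCACBCACBCACBCACBCACBCACB ⇒ CA·CB·CA·CA·CA·CC·CB·ADD·ADD·CB·ADD·ADD·CA·CC·CB·ADD·ADD·CB·ADD·ADD·CA·CB·CA·CC·CA·CB·CA·CC·CA·CB·CA·CC·CA·CB·CA·CC·CA·CB·CA·CC·CA·CB·CA·CC
    A ↦ CB
    B ↦ CC
    C ↦ CA
    D ↦ ADD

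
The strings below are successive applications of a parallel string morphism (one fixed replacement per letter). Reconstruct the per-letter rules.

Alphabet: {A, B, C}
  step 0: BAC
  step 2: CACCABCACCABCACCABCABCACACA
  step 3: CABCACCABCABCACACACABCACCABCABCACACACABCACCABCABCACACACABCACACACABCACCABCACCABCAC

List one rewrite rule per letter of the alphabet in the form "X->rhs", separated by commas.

A->CAC, B->ACA, C->CAB

  step 2 ⇒ step 3: CACCABCACCABCACCABCABCACACA ⇒ CAB·CAC·CAB·CAB·CAC·ACA·CAB·CAC·CAB·CAB·CAC·ACA·CAB·CAC·CAB·CAB·CAC·ACA·CAB·CAC·ACA·CAB·CAC·CAB·CAC·CAB·CAC
    A ↦ CAC
    B ↦ ACA
    C ↦ CAB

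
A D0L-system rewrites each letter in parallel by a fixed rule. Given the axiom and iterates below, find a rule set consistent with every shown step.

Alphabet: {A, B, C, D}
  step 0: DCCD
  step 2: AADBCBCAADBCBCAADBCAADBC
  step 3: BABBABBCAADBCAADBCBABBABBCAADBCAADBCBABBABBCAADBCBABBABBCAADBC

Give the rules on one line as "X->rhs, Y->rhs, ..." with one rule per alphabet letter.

  step 2 ⇒ step 3: AADBCBCAADBCBCAADBCAADBC ⇒ BAB·BAB·BC·AA·DBC·AA·DBC·BAB·BAB·BC·AA·DBC·AA·DBC·BAB·BAB·BC·AA·DBC·BAB·BAB·BC·AA·DBC
    A ↦ BAB
    B ↦ AA
    C ↦ DBC
    D ↦ BC

A->BAB, B->AA, C->DBC, D->BC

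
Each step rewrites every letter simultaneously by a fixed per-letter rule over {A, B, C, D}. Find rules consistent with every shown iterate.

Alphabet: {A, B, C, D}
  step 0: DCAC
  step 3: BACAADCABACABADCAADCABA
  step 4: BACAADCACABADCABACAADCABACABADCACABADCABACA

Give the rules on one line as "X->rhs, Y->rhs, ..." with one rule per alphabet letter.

  step 3 ⇒ step 4: BACAADCABACABADCAADCABA ⇒ BA·CA·AD·CA·CA·B·AD·CA·BA·CA·AD·CA·BA·CA·B·AD·CA·CA·B·AD·CA·BA·CA
    A ↦ CA
    B ↦ BA
    C ↦ AD
    D ↦ B

A->CA, B->BA, C->AD, D->B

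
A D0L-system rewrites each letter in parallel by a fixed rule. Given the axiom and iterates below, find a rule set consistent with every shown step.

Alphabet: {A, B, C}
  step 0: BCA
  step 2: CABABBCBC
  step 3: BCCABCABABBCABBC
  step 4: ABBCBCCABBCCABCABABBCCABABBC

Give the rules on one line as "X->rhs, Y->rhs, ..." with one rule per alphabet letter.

A->C, B->AB, C->BC

  step 3 ⇒ step 4: BCCABCABABBCABBC ⇒ AB·BC·BC·C·AB·BC·C·AB·C·AB·AB·BC·C·AB·AB·BC
    A ↦ C
    B ↦ AB
    C ↦ BC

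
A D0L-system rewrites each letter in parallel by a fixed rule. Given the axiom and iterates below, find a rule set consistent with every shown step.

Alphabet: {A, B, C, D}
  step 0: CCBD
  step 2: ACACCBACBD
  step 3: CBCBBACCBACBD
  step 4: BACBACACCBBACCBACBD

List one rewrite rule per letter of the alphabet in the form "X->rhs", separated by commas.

A->C, B->AC, C->B, D->BD

  step 3 ⇒ step 4: CBCBBACCBACBD ⇒ B·AC·B·AC·AC·C·B·B·AC·C·B·AC·BD
    A ↦ C
    B ↦ AC
    C ↦ B
    D ↦ BD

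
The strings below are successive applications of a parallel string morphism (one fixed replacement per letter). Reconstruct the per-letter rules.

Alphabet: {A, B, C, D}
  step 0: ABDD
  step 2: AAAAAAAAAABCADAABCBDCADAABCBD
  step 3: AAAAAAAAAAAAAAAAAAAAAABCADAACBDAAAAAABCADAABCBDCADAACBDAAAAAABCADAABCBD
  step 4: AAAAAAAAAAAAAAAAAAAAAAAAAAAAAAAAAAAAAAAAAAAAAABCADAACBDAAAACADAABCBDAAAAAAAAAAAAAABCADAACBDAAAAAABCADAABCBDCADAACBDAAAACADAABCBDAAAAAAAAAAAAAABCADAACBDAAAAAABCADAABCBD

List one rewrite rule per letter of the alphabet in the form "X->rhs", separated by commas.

A->AA, B->AAB, C->CAD, D->CBD

  step 3 ⇒ step 4: AAAAAAAAAAAAAAAAAAAAAABCADAACBDAAAAAABCADAABCBDCADAACBDAAAAAABCADAABCBD ⇒ AA·AA·AA·AA·AA·AA·AA·AA·AA·AA·AA·AA·AA·AA·AA·AA·AA·AA·AA·AA·AA·AA·AAB·CAD·AA·CBD·AA·AA·CAD·AAB·CBD·AA·AA·AA·AA·AA·AA·AAB·CAD·AA·CBD·AA·AA·AAB·CAD·AAB·CBD·CAD·AA·CBD·AA·AA·CAD·AAB·CBD·AA·AA·AA·AA·AA·AA·AAB·CAD·AA·CBD·AA·AA·AAB·CAD·AAB·CBD
    A ↦ AA
    B ↦ AAB
    C ↦ CAD
    D ↦ CBD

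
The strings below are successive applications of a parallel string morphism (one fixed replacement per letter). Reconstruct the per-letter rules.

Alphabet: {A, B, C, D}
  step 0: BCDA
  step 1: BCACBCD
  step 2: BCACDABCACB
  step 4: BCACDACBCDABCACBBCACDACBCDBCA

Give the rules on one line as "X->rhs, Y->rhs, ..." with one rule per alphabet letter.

A->CD, B->BC, C->A, D->CB

  step 1 ⇒ step 2: BCACBCD ⇒ BC·A·CD·A·BC·A·CB
    A ↦ CD
    B ↦ BC
    C ↦ A
    D ↦ CB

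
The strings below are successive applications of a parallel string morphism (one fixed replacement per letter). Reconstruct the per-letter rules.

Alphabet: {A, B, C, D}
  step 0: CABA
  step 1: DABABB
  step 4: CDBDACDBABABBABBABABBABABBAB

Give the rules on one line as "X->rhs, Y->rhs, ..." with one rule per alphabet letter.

  step 0 ⇒ step 1: CABA ⇒ DA·B·AB·B
    A ↦ B
    B ↦ AB
    C ↦ DA
    D ↦ CD  (constrained at step 1)

A->B, B->AB, C->DA, D->CD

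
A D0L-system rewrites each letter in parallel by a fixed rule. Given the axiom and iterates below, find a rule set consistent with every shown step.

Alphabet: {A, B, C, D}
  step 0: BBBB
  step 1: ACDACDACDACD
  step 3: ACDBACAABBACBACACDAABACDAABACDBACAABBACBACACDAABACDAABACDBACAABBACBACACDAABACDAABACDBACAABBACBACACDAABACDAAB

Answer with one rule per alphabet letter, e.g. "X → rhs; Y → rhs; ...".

  step 0 ⇒ step 1: BBBB ⇒ ACD·ACD·ACD·ACD
    B ↦ ACD
    A ↦ BAC  (constrained at step 1)
    C ↦ AAB  (constrained at step 1)
    D ↦ CBC  (constrained at step 1)

A->BAC, B->ACD, C->AAB, D->CBC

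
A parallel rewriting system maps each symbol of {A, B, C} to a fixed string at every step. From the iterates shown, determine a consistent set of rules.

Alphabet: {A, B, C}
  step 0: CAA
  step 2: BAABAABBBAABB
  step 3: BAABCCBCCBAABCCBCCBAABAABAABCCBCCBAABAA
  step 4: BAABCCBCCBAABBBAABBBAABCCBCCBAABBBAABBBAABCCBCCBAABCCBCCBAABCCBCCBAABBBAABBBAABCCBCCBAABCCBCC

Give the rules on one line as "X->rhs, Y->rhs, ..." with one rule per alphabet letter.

  step 3 ⇒ step 4: BAABCCBCCBAABCCBCCBAABAABAABCCBCCBAABAA ⇒ BAA·BCC·BCC·BAA·B·B·BAA·B·B·BAA·BCC·BCC·BAA·B·B·BAA·B·B·BAA·BCC·BCC·BAA·BCC·BCC·BAA·BCC·BCC·BAA·B·B·BAA·B·B·BAA·BCC·BCC·BAA·BCC·BCC
    A ↦ BCC
    B ↦ BAA
    C ↦ B

A->BCC, B->BAA, C->B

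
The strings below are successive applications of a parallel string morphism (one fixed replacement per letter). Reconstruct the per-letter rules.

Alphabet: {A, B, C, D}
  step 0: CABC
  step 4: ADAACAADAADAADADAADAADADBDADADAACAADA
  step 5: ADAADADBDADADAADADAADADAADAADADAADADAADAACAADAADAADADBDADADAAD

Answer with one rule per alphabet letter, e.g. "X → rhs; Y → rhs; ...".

  step 4 ⇒ step 5: ADAACAADAADAADADAADAADADBDADADAACAADA ⇒ AD·A·AD·AD·BD·AD·AD·A·AD·AD·A·AD·AD·A·AD·A·AD·AD·A·AD·AD·A·AD·A·AC·A·AD·A·AD·A·AD·AD·BD·AD·AD·A·AD
    A ↦ AD
    B ↦ AC
    C ↦ BD
    D ↦ A

A->AD, B->AC, C->BD, D->A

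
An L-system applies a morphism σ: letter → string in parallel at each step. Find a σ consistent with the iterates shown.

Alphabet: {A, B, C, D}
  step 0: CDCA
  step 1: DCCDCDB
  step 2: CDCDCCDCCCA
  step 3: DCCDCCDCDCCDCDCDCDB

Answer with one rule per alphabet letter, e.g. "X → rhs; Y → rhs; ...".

A->DB, B->CA, C->DC, D->C

  step 2 ⇒ step 3: CDCDCCDCCCA ⇒ DC·C·DC·C·DC·DC·C·DC·DC·DC·DB
    A ↦ DB
    C ↦ DC
    D ↦ C
  step 1 ⇒ step 2: DCCDCDB ⇒ C·DC·DC·C·DC·C·CA
    B ↦ CA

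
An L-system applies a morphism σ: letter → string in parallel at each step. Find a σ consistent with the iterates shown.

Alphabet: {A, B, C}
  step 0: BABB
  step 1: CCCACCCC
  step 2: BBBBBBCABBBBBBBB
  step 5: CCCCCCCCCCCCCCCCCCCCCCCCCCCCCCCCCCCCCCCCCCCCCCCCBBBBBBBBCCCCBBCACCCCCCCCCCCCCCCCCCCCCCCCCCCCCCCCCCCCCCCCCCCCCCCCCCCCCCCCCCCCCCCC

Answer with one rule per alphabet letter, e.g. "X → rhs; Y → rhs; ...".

A->CA, B->CC, C->BB

  step 1 ⇒ step 2: CCCACCCC ⇒ BB·BB·BB·CA·BB·BB·BB·BB
    A ↦ CA
    C ↦ BB
  step 0 ⇒ step 1: BABB ⇒ CC·CA·CC·CC
    B ↦ CC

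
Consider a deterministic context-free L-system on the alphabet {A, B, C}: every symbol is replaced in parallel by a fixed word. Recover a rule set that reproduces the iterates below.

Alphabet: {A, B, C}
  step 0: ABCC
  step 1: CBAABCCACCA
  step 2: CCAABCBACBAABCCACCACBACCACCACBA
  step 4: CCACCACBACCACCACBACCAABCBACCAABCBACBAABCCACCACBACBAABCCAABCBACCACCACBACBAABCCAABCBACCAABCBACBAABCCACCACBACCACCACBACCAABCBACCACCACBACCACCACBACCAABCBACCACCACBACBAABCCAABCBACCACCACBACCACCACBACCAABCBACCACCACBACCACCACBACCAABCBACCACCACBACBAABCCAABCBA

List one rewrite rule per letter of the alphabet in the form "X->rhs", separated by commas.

  step 1 ⇒ step 2: CBAABCCACCA ⇒ CCA·AB·CBA·CBA·AB·CCA·CCA·CBA·CCA·CCA·CBA
    A ↦ CBA
    B ↦ AB
    C ↦ CCA

A->CBA, B->AB, C->CCA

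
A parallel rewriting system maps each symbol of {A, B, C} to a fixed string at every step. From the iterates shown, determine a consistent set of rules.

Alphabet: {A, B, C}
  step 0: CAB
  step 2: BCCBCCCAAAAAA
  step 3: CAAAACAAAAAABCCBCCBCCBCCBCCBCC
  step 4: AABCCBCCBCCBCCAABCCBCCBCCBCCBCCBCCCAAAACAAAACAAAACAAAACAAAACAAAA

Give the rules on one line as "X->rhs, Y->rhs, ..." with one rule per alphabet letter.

  step 3 ⇒ step 4: CAAAACAAAAAABCCBCCBCCBCCBCCBCC ⇒ AA·BCC·BCC·BCC·BCC·AA·BCC·BCC·BCC·BCC·BCC·BCC·C·AA·AA·C·AA·AA·C·AA·AA·C·AA·AA·C·AA·AA·C·AA·AA
    A ↦ BCC
    B ↦ C
    C ↦ AA

A->BCC, B->C, C->AA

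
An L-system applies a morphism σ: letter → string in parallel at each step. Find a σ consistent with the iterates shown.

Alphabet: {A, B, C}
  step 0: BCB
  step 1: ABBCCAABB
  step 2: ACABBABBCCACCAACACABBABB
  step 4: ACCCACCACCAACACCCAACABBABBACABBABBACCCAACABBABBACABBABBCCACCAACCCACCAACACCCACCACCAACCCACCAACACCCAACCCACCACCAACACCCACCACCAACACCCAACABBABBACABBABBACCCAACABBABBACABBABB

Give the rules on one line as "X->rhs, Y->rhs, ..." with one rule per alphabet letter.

  step 1 ⇒ step 2: ABBCCAABB ⇒ AC·ABB·ABB·CCA·CCA·AC·AC·ABB·ABB
    A ↦ AC
    B ↦ ABB
    C ↦ CCA

A->AC, B->ABB, C->CCA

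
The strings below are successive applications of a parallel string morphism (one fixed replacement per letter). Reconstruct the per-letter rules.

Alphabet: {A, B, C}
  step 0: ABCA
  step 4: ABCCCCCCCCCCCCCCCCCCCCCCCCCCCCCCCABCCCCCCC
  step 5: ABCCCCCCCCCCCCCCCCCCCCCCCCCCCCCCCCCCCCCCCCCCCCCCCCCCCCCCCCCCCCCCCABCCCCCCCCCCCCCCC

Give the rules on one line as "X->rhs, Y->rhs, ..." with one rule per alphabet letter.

  step 4 ⇒ step 5: ABCCCCCCCCCCCCCCCCCCCCCCCCCCCCCCCABCCCCCCC ⇒ AB·C·CC·CC·CC·CC·CC·CC·CC·CC·CC·CC·CC·CC·CC·CC·CC·CC·CC·CC·CC·CC·CC·CC·CC·CC·CC·CC·CC·CC·CC·CC·CC·AB·C·CC·CC·CC·CC·CC·CC·CC
    A ↦ AB
    B ↦ C
    C ↦ CC

A->AB, B->C, C->CC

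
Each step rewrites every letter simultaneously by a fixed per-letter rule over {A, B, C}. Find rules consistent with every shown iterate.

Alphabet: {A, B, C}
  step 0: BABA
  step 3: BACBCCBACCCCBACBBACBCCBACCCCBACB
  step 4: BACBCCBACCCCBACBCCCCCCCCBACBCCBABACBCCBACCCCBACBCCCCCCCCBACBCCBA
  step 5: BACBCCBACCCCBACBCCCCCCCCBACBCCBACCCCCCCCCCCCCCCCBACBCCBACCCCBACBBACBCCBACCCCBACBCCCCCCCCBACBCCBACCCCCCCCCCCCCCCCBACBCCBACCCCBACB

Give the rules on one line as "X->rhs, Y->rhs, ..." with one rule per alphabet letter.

A->CB, B->BA, C->CC

  step 4 ⇒ step 5: BACBCCBACCCCBACBCCCCCCCCBACBCCBABACBCCBACCCCBACBCCCCCCCCBACBCCBA ⇒ BA·CB·CC·BA·CC·CC·BA·CB·CC·CC·CC·CC·BA·CB·CC·BA·CC·CC·CC·CC·CC·CC·CC·CC·BA·CB·CC·BA·CC·CC·BA·CB·BA·CB·CC·BA·CC·CC·BA·CB·CC·CC·CC·CC·BA·CB·CC·BA·CC·CC·CC·CC·CC·CC·CC·CC·BA·CB·CC·BA·CC·CC·BA·CB
    A ↦ CB
    B ↦ BA
    C ↦ CC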